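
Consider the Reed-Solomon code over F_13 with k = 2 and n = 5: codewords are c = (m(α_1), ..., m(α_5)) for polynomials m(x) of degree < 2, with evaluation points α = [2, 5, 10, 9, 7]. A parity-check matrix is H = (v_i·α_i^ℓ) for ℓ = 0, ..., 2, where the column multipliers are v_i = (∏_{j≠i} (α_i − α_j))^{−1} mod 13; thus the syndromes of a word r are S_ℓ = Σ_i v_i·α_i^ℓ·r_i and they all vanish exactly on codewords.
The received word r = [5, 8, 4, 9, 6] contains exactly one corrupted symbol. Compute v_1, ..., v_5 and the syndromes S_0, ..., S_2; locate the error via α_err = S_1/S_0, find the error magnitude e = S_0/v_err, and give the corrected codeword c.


S = (7, 9, 6), error at position 2, error magnitude e = 5, c = [5, 3, 4, 9, 6].

Step 1: column multipliers v_i = (∏_{j≠i}(α_i − α_j))^{−1} mod 13.
  i = 1 (α = 2): (2−5)(2−10)(2−9)(2−7) = (−3)·(−8)·(−7)·(−5) = 840 ≡ 8, so v_1 = 8^{−1} = 5 (mod 13).
  i = 2 (α = 5): (5−2)(5−10)(5−9)(5−7) = 3·(−5)·(−4)·(−2) = −120 ≡ 10, so v_2 = 10^{−1} = 4 (mod 13).
  i = 3 (α = 10): (10−2)(10−5)(10−9)(10−7) = 8·5·1·3 = 120 ≡ 3, so v_3 = 3^{−1} = 9 (mod 13).
  i = 4 (α = 9): (9−2)(9−5)(9−10)(9−7) = 7·4·(−1)·2 = −56 ≡ 9, so v_4 = 9^{−1} = 3 (mod 13).
  i = 5 (α = 7): (7−2)(7−5)(7−10)(7−9) = 5·2·(−3)·(−2) = 60 ≡ 8, so v_5 = 8^{−1} = 5 (mod 13).
  v = [5, 4, 9, 3, 5].
Step 2: syndromes of r = [5, 8, 4, 9, 6] (all sums mod 13).
  S_0 = Σ v_i r_i = 5·5 + 4·8 + 9·4 + 3·9 + 5·6 = 150 ≡ 7.
  S_1 = Σ v_i α_i r_i = 5·2·5 + 4·5·8 + 9·10·4 + 3·9·9 + 5·7·6 = 1023 ≡ 9.
  α_i^2 mod 13 = [4, 12, 9, 3, 10].
  S_2 = Σ v_i α_i^2 r_i = 5·4·5 + 4·12·8 + 9·9·4 + 3·3·9 + 5·10·6 = 1189 ≡ 6.
  S = (7, 9, 6) ≠ 0, so r is not a codeword (an error is present).
Step 3: locate the error. For a single error e at position i, S_ℓ = v_i·e·α_i^ℓ, so α_err = S_1/S_0.
  S_0^{−1} = 7^{−1} = 2 (mod 13), so α_err = 9·2 = 18 ≡ 5 = α_2. Error position i = 2.
  Consistency check: S_2/S_1 = 6·3 = 18 ≡ 5 = α_err ✓ (single-error assumption holds).
Step 4: error magnitude e = S_0/v_2 = S_0·∏_{j≠2}(α_2 − α_j) = 7·10 = 70 ≡ 5 (mod 13).
Step 5: correct position 2: c_2 = r_2 − e = 8 − 5 ≡ 3 (mod 13). Hence c = [5, 3, 4, 9, 6].
  Check: interpolating c through the α_i gives m(x) = 2 + 8·x (degree < 2) with m(α_i) = c_i for every i, so c is indeed a codeword.


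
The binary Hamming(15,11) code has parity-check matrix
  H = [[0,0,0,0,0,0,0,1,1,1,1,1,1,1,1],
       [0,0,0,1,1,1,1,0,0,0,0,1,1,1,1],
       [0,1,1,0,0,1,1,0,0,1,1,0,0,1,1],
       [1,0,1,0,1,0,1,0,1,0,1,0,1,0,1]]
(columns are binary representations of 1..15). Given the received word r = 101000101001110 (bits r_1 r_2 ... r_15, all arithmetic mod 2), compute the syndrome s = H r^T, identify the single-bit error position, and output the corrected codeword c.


s = (0, 0, 1, 1)^T, error position = 3, corrected codeword c = 100000101001110

Compute s = H r^T mod 2 one row at a time:
  s_1 = 0 + 1 + 0 + 0 + 1 + 1 + 1 + 0 = 4 ≡ 0 (mod 2).
  s_2 = 0 + 0 + 0 + 1 + 1 + 1 + 1 + 0 = 4 ≡ 0 (mod 2).
  s_3 = 0 + 1 + 0 + 1 + 0 + 0 + 1 + 0 = 3 ≡ 1 (mod 2).
  s_4 = 1 + 1 + 0 + 1 + 1 + 0 + 1 + 0 = 5 ≡ 1 (mod 2).
s = (0, 0, 1, 1)^T — this equals column 3 of H (binary 0011), so error is at position 3.
Correct: flip bit 3 of r = 101000101001110 to get c = 100000101001110.


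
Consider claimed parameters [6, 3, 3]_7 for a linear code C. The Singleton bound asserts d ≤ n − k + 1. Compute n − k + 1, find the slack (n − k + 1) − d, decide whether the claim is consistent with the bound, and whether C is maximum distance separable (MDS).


Singleton RHS = n − k + 1 = 4, slack = 1, bound satisfied, not MDS.

Singleton bound: d ≤ n − k + 1.
Here n = 6, k = 3, so n − k + 1 = 4.
Given d = 3, check d ≤ 4: YES.
Slack = (n − k + 1) − d = 1.
The code is NOT MDS (slack = 1 > 0).
Description: the claimed parameters are [6, 3, 3]_7; such a code would be non-MDS.


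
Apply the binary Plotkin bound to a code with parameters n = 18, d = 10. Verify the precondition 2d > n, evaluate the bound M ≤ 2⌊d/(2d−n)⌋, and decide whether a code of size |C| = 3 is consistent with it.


Plotkin bound M ≤ 10; given |C| = 3 ≤ bound (satisfied).

Check applicability: 2d = 20, n = 18.
2d − n = 2 > 0, so Plotkin applies.
Compute d/(2d−n) = 10/2 ≈ 5.0000.
⌊d/(2d−n)⌋ = 5.
Plotkin bound: M ≤ 2·5 = 10.
Given |C| = 3, check: satisfied.
This |C| is below the Plotkin bound.


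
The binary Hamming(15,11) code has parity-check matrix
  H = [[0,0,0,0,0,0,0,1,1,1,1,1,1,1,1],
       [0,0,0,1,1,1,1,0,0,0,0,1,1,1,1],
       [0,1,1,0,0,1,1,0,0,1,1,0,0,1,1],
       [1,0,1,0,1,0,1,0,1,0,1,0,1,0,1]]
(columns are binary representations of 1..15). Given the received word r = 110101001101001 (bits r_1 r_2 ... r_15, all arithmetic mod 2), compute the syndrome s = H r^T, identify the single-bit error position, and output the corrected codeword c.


s = (0, 0, 0, 1)^T, error position = 1, corrected codeword c = 010101001101001

Compute s = H r^T mod 2 one row at a time:
  s_1 = 0 + 1 + 1 + 0 + 1 + 0 + 0 + 1 = 4 ≡ 0 (mod 2).
  s_2 = 1 + 0 + 1 + 0 + 1 + 0 + 0 + 1 = 4 ≡ 0 (mod 2).
  s_3 = 1 + 0 + 1 + 0 + 1 + 0 + 0 + 1 = 4 ≡ 0 (mod 2).
  s_4 = 1 + 0 + 0 + 0 + 1 + 0 + 0 + 1 = 3 ≡ 1 (mod 2).
s = (0, 0, 0, 1)^T — this equals column 1 of H (binary 0001), so error is at position 1.
Correct: flip bit 1 of r = 110101001101001 to get c = 010101001101001.


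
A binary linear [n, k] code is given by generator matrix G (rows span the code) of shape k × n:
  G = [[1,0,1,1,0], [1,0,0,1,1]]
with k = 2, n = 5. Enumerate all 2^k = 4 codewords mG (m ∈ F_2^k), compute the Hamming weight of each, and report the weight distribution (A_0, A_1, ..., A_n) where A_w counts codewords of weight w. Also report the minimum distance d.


Weight distribution: A_0 = 1, A_2 = 1, A_3 = 2. Minimum distance d = 2.

Enumerate all 2^2 = 4 messages m ∈ F_2^2.
For each, compute codeword c = mG in F_2^5, then tally its weight.
  m = 00 → c = 00000, weight = 0.
  m = 10 → c = 10110, weight = 3.
  m = 01 → c = 10011, weight = 3.
  m = 11 → c = 00101, weight = 2.
Tally weights:
  weight 0: 1 codewords.
  weight 2: 1 codewords.
  weight 3: 2 codewords.
Minimum distance d = smallest w > 0 with A_w > 0 = 2.
Sanity: Σ A_w = 4 = 2^2 = 4 ✓.


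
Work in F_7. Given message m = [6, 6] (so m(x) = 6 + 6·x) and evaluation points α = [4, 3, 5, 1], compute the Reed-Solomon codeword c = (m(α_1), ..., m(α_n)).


c = [2, 3, 1, 5]

Message polynomial: m(x) = 6 + 6·x (mod 7).
For each evaluation point α_i, compute m(α_i) mod 7:
  α_1 = 4: Horner steps 6 → 2, so m(4) = 2.
  α_2 = 3: Horner steps 6 → 3, so m(3) = 3.
  α_3 = 5: Horner steps 6 → 1, so m(5) = 1.
  α_4 = 1: Horner steps 6 → 5, so m(1) = 5.
Codeword c = [2, 3, 1, 5] ∈ F_7^4.


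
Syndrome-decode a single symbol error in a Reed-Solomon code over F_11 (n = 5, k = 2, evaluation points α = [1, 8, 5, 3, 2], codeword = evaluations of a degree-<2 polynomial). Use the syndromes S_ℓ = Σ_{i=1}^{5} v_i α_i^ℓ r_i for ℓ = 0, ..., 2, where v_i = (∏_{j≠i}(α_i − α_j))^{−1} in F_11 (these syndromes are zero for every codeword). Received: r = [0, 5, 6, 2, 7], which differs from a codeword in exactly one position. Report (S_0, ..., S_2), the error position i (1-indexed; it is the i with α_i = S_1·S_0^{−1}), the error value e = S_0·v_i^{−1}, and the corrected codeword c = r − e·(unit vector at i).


S = (6, 7, 10), error at position 4, error magnitude e = 10, c = [0, 5, 6, 3, 7].

Step 1: column multipliers v_i = (∏_{j≠i}(α_i − α_j))^{−1} mod 11.
  i = 1 (α = 1): (1−8)(1−5)(1−3)(1−2) = (−7)·(−4)·(−2)·(−1) = 56 ≡ 1, so v_1 = 1^{−1} = 1 (mod 11).
  i = 2 (α = 8): (8−1)(8−5)(8−3)(8−2) = 7·3·5·6 = 630 ≡ 3, so v_2 = 3^{−1} = 4 (mod 11).
  i = 3 (α = 5): (5−1)(5−8)(5−3)(5−2) = 4·(−3)·2·3 = −72 ≡ 5, so v_3 = 5^{−1} = 9 (mod 11).
  i = 4 (α = 3): (3−1)(3−8)(3−5)(3−2) = 2·(−5)·(−2)·1 = 20 ≡ 9, so v_4 = 9^{−1} = 5 (mod 11).
  i = 5 (α = 2): (2−1)(2−8)(2−5)(2−3) = 1·(−6)·(−3)·(−1) = −18 ≡ 4, so v_5 = 4^{−1} = 3 (mod 11).
  v = [1, 4, 9, 5, 3].
Step 2: syndromes of r = [0, 5, 6, 2, 7] (all sums mod 11).
  S_0 = Σ v_i r_i = 1·0 + 4·5 + 9·6 + 5·2 + 3·7 = 105 ≡ 6.
  S_1 = Σ v_i α_i r_i = 1·1·0 + 4·8·5 + 9·5·6 + 5·3·2 + 3·2·7 = 502 ≡ 7.
  α_i^2 mod 11 = [1, 9, 3, 9, 4].
  S_2 = Σ v_i α_i^2 r_i = 1·1·0 + 4·9·5 + 9·3·6 + 5·9·2 + 3·4·7 = 516 ≡ 10.
  S = (6, 7, 10) ≠ 0, so r is not a codeword (an error is present).
Step 3: locate the error. For a single error e at position i, S_ℓ = v_i·e·α_i^ℓ, so α_err = S_1/S_0.
  S_0^{−1} = 6^{−1} = 2 (mod 11), so α_err = 7·2 = 14 ≡ 3 = α_4. Error position i = 4.
  Consistency check: S_2/S_1 = 10·8 = 80 ≡ 3 = α_err ✓ (single-error assumption holds).
Step 4: error magnitude e = S_0/v_4 = S_0·∏_{j≠4}(α_4 − α_j) = 6·9 = 54 ≡ 10 (mod 11).
Step 5: correct position 4: c_4 = r_4 − e = 2 − 10 ≡ 3 (mod 11). Hence c = [0, 5, 6, 3, 7].
  Check: interpolating c through the α_i gives m(x) = 4 + 7·x (degree < 2) with m(α_i) = c_i for every i, so c is indeed a codeword.


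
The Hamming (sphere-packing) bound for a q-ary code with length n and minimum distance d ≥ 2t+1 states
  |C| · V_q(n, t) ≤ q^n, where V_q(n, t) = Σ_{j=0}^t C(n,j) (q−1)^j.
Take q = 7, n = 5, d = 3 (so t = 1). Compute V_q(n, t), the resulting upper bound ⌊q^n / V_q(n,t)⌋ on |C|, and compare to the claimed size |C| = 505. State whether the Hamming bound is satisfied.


V_q(n, t) = 31, q^n = 16807, Hamming bound = 542, |C| = 505 ≤ bound (satisfied).

Step 1: Compute V_q(n, t) = Σ_{j=0}^1 C(n, j) (q−1)^j.
  j = 0: C(5,0)·(6)^0 = 1·1 = 1.
  j = 1: C(5,1)·(6)^1 = 5·6 = 30.
  V_q(n, t) = 1 + 30 = 31.
Step 2: q^n = 7^5 = 16807.
Step 3: Hamming bound ⌊q^n / V_q(n,t)⌋ = ⌊16807/31⌋ = 542.
Step 4: Compare |C| = 505 to 542: satisfied.
The claimed |C| lies below the Hamming bound.


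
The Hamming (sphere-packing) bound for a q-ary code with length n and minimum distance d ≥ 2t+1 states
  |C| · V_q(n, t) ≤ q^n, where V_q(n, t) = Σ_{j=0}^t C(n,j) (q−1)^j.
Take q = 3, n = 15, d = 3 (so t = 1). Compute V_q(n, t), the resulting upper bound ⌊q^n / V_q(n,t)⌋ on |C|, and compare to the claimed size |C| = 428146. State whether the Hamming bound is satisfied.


V_q(n, t) = 31, q^n = 14348907, Hamming bound = 462867, |C| = 428146 ≤ bound (satisfied).

Step 1: Compute V_q(n, t) = Σ_{j=0}^1 C(n, j) (q−1)^j.
  j = 0: C(15,0)·(2)^0 = 1·1 = 1.
  j = 1: C(15,1)·(2)^1 = 15·2 = 30.
  V_q(n, t) = 1 + 30 = 31.
Step 2: q^n = 3^15 = 14348907.
Step 3: Hamming bound ⌊q^n / V_q(n,t)⌋ = ⌊14348907/31⌋ = 462867.
Step 4: Compare |C| = 428146 to 462867: satisfied.
The claimed |C| lies below the Hamming bound.


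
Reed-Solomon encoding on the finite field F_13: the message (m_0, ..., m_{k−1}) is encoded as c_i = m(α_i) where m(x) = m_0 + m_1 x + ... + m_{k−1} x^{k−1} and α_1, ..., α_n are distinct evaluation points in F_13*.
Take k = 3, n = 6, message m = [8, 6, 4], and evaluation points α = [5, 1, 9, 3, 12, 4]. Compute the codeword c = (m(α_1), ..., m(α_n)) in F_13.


c = [8, 5, 9, 10, 6, 5]

Message polynomial: m(x) = 8 + 6·x + 4·x^2 (mod 13).
For each evaluation point α_i, compute m(α_i) mod 13:
  α_1 = 5: Horner steps 4 → 0 → 8, so m(5) = 8.
  α_2 = 1: Horner steps 4 → 10 → 5, so m(1) = 5.
  α_3 = 9: Horner steps 4 → 3 → 9, so m(9) = 9.
  α_4 = 3: Horner steps 4 → 5 → 10, so m(3) = 10.
  α_5 = 12: Horner steps 4 → 2 → 6, so m(12) = 6.
  α_6 = 4: Horner steps 4 → 9 → 5, so m(4) = 5.
Codeword c = [8, 5, 9, 10, 6, 5] ∈ F_13^6.


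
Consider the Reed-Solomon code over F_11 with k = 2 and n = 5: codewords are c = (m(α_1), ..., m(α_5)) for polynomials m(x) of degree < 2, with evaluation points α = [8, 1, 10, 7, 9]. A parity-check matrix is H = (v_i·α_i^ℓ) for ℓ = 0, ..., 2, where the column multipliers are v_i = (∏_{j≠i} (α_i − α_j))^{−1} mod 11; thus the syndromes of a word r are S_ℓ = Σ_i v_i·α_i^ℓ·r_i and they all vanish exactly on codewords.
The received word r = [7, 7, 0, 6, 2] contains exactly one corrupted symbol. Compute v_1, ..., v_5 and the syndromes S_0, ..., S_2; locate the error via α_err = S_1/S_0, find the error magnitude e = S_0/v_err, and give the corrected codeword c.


S = (1, 8, 9), error at position 1, error magnitude e = 3, c = [4, 7, 0, 6, 2].

Step 1: column multipliers v_i = (∏_{j≠i}(α_i − α_j))^{−1} mod 11.
  i = 1 (α = 8): (8−1)(8−10)(8−7)(8−9) = 7·(−2)·1·(−1) = 14 ≡ 3, so v_1 = 3^{−1} = 4 (mod 11).
  i = 2 (α = 1): (1−8)(1−10)(1−7)(1−9) = (−7)·(−9)·(−6)·(−8) = 3024 ≡ 10, so v_2 = 10^{−1} = 10 (mod 11).
  i = 3 (α = 10): (10−8)(10−1)(10−7)(10−9) = 2·9·3·1 = 54 ≡ 10, so v_3 = 10^{−1} = 10 (mod 11).
  i = 4 (α = 7): (7−8)(7−1)(7−10)(7−9) = (−1)·6·(−3)·(−2) = −36 ≡ 8, so v_4 = 8^{−1} = 7 (mod 11).
  i = 5 (α = 9): (9−8)(9−1)(9−10)(9−7) = 1·8·(−1)·2 = −16 ≡ 6, so v_5 = 6^{−1} = 2 (mod 11).
  v = [4, 10, 10, 7, 2].
Step 2: syndromes of r = [7, 7, 0, 6, 2] (all sums mod 11).
  S_0 = Σ v_i r_i = 4·7 + 10·7 + 10·0 + 7·6 + 2·2 = 144 ≡ 1.
  S_1 = Σ v_i α_i r_i = 4·8·7 + 10·1·7 + 10·10·0 + 7·7·6 + 2·9·2 = 624 ≡ 8.
  α_i^2 mod 11 = [9, 1, 1, 5, 4].
  S_2 = Σ v_i α_i^2 r_i = 4·9·7 + 10·1·7 + 10·1·0 + 7·5·6 + 2·4·2 = 548 ≡ 9.
  S = (1, 8, 9) ≠ 0, so r is not a codeword (an error is present).
Step 3: locate the error. For a single error e at position i, S_ℓ = v_i·e·α_i^ℓ, so α_err = S_1/S_0.
  S_0^{−1} = 1^{−1} = 1 (mod 11), so α_err = 8·1 = 8 ≡ 8 = α_1. Error position i = 1.
  Consistency check: S_2/S_1 = 9·7 = 63 ≡ 8 = α_err ✓ (single-error assumption holds).
Step 4: error magnitude e = S_0/v_1 = S_0·∏_{j≠1}(α_1 − α_j) = 1·3 = 3 ≡ 3 (mod 11).
Step 5: correct position 1: c_1 = r_1 − e = 7 − 3 ≡ 4 (mod 11). Hence c = [4, 7, 0, 6, 2].
  Check: interpolating c through the α_i gives m(x) = 9 + 9·x (degree < 2) with m(α_i) = c_i for every i, so c is indeed a codeword.


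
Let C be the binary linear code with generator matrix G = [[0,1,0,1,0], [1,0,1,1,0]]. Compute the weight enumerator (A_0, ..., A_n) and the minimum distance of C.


Weight distribution: A_0 = 1, A_2 = 1, A_3 = 2. Minimum distance d = 2.

Enumerate all 2^2 = 4 messages m ∈ F_2^2.
For each, compute codeword c = mG in F_2^5, then tally its weight.
  m = 00 → c = 00000, weight = 0.
  m = 10 → c = 01010, weight = 2.
  m = 01 → c = 10110, weight = 3.
  m = 11 → c = 11100, weight = 3.
Tally weights:
  weight 0: 1 codewords.
  weight 2: 1 codewords.
  weight 3: 2 codewords.
Minimum distance d = smallest w > 0 with A_w > 0 = 2.
Sanity: Σ A_w = 4 = 2^2 = 4 ✓.


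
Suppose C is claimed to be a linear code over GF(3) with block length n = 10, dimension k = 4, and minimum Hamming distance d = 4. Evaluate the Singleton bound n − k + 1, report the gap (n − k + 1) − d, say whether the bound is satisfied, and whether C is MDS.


Singleton RHS = n − k + 1 = 7, slack = 3, bound satisfied, not MDS.

Singleton bound: d ≤ n − k + 1.
Here n = 10, k = 4, so n − k + 1 = 7.
Given d = 4, check d ≤ 7: YES.
Slack = (n − k + 1) − d = 3.
The code is NOT MDS (slack = 3 > 0).
Description: the claimed parameters are [10, 4, 4]_3; such a code would be non-MDS.


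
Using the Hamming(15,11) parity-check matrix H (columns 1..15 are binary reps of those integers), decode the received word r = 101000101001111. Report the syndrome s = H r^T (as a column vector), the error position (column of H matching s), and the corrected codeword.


s = (1, 1, 0, 0)^T, error position = 12, corrected codeword c = 101000101000111

Compute s = H r^T mod 2 one row at a time:
  s_1 = 0 + 1 + 0 + 0 + 1 + 1 + 1 + 1 = 5 ≡ 1 (mod 2).
  s_2 = 0 + 0 + 0 + 1 + 1 + 1 + 1 + 1 = 5 ≡ 1 (mod 2).
  s_3 = 0 + 1 + 0 + 1 + 0 + 0 + 1 + 1 = 4 ≡ 0 (mod 2).
  s_4 = 1 + 1 + 0 + 1 + 1 + 0 + 1 + 1 = 6 ≡ 0 (mod 2).
s = (1, 1, 0, 0)^T — this equals column 12 of H (binary 1100), so error is at position 12.
Correct: flip bit 12 of r = 101000101001111 to get c = 101000101000111.


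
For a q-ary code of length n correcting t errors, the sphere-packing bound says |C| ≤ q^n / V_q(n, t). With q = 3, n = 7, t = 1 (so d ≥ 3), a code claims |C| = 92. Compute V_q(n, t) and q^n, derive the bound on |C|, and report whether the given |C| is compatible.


V_q(n, t) = 15, q^n = 2187, Hamming bound = 145, |C| = 92 ≤ bound (satisfied).

Step 1: Compute V_q(n, t) = Σ_{j=0}^1 C(n, j) (q−1)^j.
  j = 0: C(7,0)·(2)^0 = 1·1 = 1.
  j = 1: C(7,1)·(2)^1 = 7·2 = 14.
  V_q(n, t) = 1 + 14 = 15.
Step 2: q^n = 3^7 = 2187.
Step 3: Hamming bound ⌊q^n / V_q(n,t)⌋ = ⌊2187/15⌋ = 145.
Step 4: Compare |C| = 92 to 145: satisfied.
The claimed |C| lies below the Hamming bound.


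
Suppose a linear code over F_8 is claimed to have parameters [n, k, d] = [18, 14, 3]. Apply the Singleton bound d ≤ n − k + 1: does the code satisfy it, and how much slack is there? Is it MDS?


Singleton RHS = n − k + 1 = 5, slack = 2, bound satisfied, not MDS.

Singleton bound: d ≤ n − k + 1.
Here n = 18, k = 14, so n − k + 1 = 5.
Given d = 3, check d ≤ 5: YES.
Slack = (n − k + 1) − d = 2.
The code is NOT MDS (slack = 2 > 0).
Description: the claimed parameters are [18, 14, 3]_8; such a code would be non-MDS.


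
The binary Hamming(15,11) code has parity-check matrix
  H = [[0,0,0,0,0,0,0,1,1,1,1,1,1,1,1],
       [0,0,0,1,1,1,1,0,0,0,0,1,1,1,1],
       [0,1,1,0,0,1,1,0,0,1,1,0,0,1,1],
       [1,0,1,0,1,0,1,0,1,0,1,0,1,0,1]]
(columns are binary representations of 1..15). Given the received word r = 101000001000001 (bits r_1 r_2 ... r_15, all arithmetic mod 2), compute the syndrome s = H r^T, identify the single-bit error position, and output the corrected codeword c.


s = (0, 1, 0, 0)^T, error position = 4, corrected codeword c = 101100001000001

Compute s = H r^T mod 2 one row at a time:
  s_1 = 0 + 1 + 0 + 0 + 0 + 0 + 0 + 1 = 2 ≡ 0 (mod 2).
  s_2 = 0 + 0 + 0 + 0 + 0 + 0 + 0 + 1 = 1 ≡ 1 (mod 2).
  s_3 = 0 + 1 + 0 + 0 + 0 + 0 + 0 + 1 = 2 ≡ 0 (mod 2).
  s_4 = 1 + 1 + 0 + 0 + 1 + 0 + 0 + 1 = 4 ≡ 0 (mod 2).
s = (0, 1, 0, 0)^T — this equals column 4 of H (binary 0100), so error is at position 4.
Correct: flip bit 4 of r = 101000001000001 to get c = 101100001000001.


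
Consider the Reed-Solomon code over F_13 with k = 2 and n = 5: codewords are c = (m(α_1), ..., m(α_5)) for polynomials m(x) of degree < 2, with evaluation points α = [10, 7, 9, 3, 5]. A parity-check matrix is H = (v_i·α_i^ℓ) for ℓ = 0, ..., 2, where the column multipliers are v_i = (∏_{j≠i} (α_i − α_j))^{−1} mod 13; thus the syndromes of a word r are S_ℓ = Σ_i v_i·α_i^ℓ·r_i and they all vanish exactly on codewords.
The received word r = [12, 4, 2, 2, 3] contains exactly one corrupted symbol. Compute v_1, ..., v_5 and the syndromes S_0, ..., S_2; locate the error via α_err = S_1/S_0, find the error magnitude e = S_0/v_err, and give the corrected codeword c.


S = (9, 3, 1), error at position 3, error magnitude e = 10, c = [12, 4, 5, 2, 3].

Step 1: column multipliers v_i = (∏_{j≠i}(α_i − α_j))^{−1} mod 13.
  i = 1 (α = 10): (10−7)(10−9)(10−3)(10−5) = 3·1·7·5 = 105 ≡ 1, so v_1 = 1^{−1} = 1 (mod 13).
  i = 2 (α = 7): (7−10)(7−9)(7−3)(7−5) = (−3)·(−2)·4·2 = 48 ≡ 9, so v_2 = 9^{−1} = 3 (mod 13).
  i = 3 (α = 9): (9−10)(9−7)(9−3)(9−5) = (−1)·2·6·4 = −48 ≡ 4, so v_3 = 4^{−1} = 10 (mod 13).
  i = 4 (α = 3): (3−10)(3−7)(3−9)(3−5) = (−7)·(−4)·(−6)·(−2) = 336 ≡ 11, so v_4 = 11^{−1} = 6 (mod 13).
  i = 5 (α = 5): (5−10)(5−7)(5−9)(5−3) = (−5)·(−2)·(−4)·2 = −80 ≡ 11, so v_5 = 11^{−1} = 6 (mod 13).
  v = [1, 3, 10, 6, 6].
Step 2: syndromes of r = [12, 4, 2, 2, 3] (all sums mod 13).
  S_0 = Σ v_i r_i = 1·12 + 3·4 + 10·2 + 6·2 + 6·3 = 74 ≡ 9.
  S_1 = Σ v_i α_i r_i = 1·10·12 + 3·7·4 + 10·9·2 + 6·3·2 + 6·5·3 = 510 ≡ 3.
  α_i^2 mod 13 = [9, 10, 3, 9, 12].
  S_2 = Σ v_i α_i^2 r_i = 1·9·12 + 3·10·4 + 10·3·2 + 6·9·2 + 6·12·3 = 612 ≡ 1.
  S = (9, 3, 1) ≠ 0, so r is not a codeword (an error is present).
Step 3: locate the error. For a single error e at position i, S_ℓ = v_i·e·α_i^ℓ, so α_err = S_1/S_0.
  S_0^{−1} = 9^{−1} = 3 (mod 13), so α_err = 3·3 = 9 ≡ 9 = α_3. Error position i = 3.
  Consistency check: S_2/S_1 = 1·9 = 9 ≡ 9 = α_err ✓ (single-error assumption holds).
Step 4: error magnitude e = S_0/v_3 = S_0·∏_{j≠3}(α_3 − α_j) = 9·4 = 36 ≡ 10 (mod 13).
Step 5: correct position 3: c_3 = r_3 − e = 2 − 10 ≡ 5 (mod 13). Hence c = [12, 4, 5, 2, 3].
  Check: interpolating c through the α_i gives m(x) = 7 + 7·x (degree < 2) with m(α_i) = c_i for every i, so c is indeed a codeword.


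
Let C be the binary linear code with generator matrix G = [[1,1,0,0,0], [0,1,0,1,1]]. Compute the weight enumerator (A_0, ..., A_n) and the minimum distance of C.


Weight distribution: A_0 = 1, A_2 = 1, A_3 = 2. Minimum distance d = 2.

Enumerate all 2^2 = 4 messages m ∈ F_2^2.
For each, compute codeword c = mG in F_2^5, then tally its weight.
  m = 00 → c = 00000, weight = 0.
  m = 10 → c = 11000, weight = 2.
  m = 01 → c = 01011, weight = 3.
  m = 11 → c = 10011, weight = 3.
Tally weights:
  weight 0: 1 codewords.
  weight 2: 1 codewords.
  weight 3: 2 codewords.
Minimum distance d = smallest w > 0 with A_w > 0 = 2.
Sanity: Σ A_w = 4 = 2^2 = 4 ✓.


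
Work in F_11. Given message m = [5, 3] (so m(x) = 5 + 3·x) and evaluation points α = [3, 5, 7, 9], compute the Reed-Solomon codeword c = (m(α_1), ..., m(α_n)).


c = [3, 9, 4, 10]

Message polynomial: m(x) = 5 + 3·x (mod 11).
For each evaluation point α_i, compute m(α_i) mod 11:
  α_1 = 3: Horner steps 3 → 3, so m(3) = 3.
  α_2 = 5: Horner steps 3 → 9, so m(5) = 9.
  α_3 = 7: Horner steps 3 → 4, so m(7) = 4.
  α_4 = 9: Horner steps 3 → 10, so m(9) = 10.
Codeword c = [3, 9, 4, 10] ∈ F_11^4.


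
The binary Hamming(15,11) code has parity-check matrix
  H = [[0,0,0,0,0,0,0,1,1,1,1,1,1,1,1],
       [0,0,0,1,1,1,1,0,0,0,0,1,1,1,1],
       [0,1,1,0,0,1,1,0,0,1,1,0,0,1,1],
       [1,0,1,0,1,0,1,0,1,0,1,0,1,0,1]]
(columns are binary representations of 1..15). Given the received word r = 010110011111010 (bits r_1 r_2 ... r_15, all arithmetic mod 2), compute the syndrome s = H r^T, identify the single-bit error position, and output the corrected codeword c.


s = (0, 0, 0, 1)^T, error position = 1, corrected codeword c = 110110011111010

Compute s = H r^T mod 2 one row at a time:
  s_1 = 1 + 1 + 1 + 1 + 1 + 0 + 1 + 0 = 6 ≡ 0 (mod 2).
  s_2 = 1 + 1 + 0 + 0 + 1 + 0 + 1 + 0 = 4 ≡ 0 (mod 2).
  s_3 = 1 + 0 + 0 + 0 + 1 + 1 + 1 + 0 = 4 ≡ 0 (mod 2).
  s_4 = 0 + 0 + 1 + 0 + 1 + 1 + 0 + 0 = 3 ≡ 1 (mod 2).
s = (0, 0, 0, 1)^T — this equals column 1 of H (binary 0001), so error is at position 1.
Correct: flip bit 1 of r = 010110011111010 to get c = 110110011111010.


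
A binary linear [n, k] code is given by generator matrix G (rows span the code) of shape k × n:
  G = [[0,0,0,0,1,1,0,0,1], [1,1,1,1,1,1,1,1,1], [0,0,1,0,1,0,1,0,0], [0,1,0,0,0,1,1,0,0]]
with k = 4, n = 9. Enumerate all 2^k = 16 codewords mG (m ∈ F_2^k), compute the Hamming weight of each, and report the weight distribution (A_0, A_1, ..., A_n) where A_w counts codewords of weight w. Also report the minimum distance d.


Weight distribution: A_0 = 1, A_3 = 4, A_4 = 3, A_5 = 3, A_6 = 4, A_9 = 1. Minimum distance d = 3.

Enumerate all 2^4 = 16 messages m ∈ F_2^4.
For each, compute codeword c = mG in F_2^9, then tally its weight.
  m = 0000 → c = 000000000, weight = 0.
  m = 1000 → c = 000011001, weight = 3.
  m = 0100 → c = 111111111, weight = 9.
  m = 1100 → c = 111100110, weight = 6.
  m = 0010 → c = 001010100, weight = 3.
  m = 1010 → c = 001001101, weight = 4.
  m = 0110 → c = 110101011, weight = 6.
  m = 1110 → c = 110110010, weight = 5.
  m = 0001 → c = 010001100, weight = 3.
  m = 1001 → c = 010010101, weight = 4.
  m = 0101 → c = 101110011, weight = 6.
  m = 1101 → c = 101101010, weight = 5.
  m = 0011 → c = 011011000, weight = 4.
  m = 1011 → c = 011000001, weight = 3.
  m = 0111 → c = 100100111, weight = 5.
  m = 1111 → c = 100111110, weight = 6.
Tally weights:
  weight 0: 1 codewords.
  weight 3: 4 codewords.
  weight 4: 3 codewords.
  weight 5: 3 codewords.
  weight 6: 4 codewords.
  weight 9: 1 codewords.
Minimum distance d = smallest w > 0 with A_w > 0 = 3.
Sanity: Σ A_w = 16 = 2^4 = 16 ✓.


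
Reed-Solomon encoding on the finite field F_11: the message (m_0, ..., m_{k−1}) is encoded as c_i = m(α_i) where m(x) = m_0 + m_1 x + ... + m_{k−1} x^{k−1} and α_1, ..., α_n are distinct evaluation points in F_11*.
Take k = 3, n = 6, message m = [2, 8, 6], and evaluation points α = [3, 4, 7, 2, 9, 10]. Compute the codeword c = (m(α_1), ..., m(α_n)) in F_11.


c = [3, 9, 0, 9, 10, 0]

Message polynomial: m(x) = 2 + 8·x + 6·x^2 (mod 11).
For each evaluation point α_i, compute m(α_i) mod 11:
  α_1 = 3: Horner steps 6 → 4 → 3, so m(3) = 3.
  α_2 = 4: Horner steps 6 → 10 → 9, so m(4) = 9.
  α_3 = 7: Horner steps 6 → 6 → 0, so m(7) = 0.
  α_4 = 2: Horner steps 6 → 9 → 9, so m(2) = 9.
  α_5 = 9: Horner steps 6 → 7 → 10, so m(9) = 10.
  α_6 = 10: Horner steps 6 → 2 → 0, so m(10) = 0.
Codeword c = [3, 9, 0, 9, 10, 0] ∈ F_11^6.


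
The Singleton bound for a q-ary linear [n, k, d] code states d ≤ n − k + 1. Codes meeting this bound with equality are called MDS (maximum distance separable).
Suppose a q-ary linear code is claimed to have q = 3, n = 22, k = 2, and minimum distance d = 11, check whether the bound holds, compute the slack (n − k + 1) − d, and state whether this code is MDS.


Singleton RHS = n − k + 1 = 21, slack = 10, bound satisfied, not MDS.

Singleton bound: d ≤ n − k + 1.
Here n = 22, k = 2, so n − k + 1 = 21.
Given d = 11, check d ≤ 21: YES.
Slack = (n − k + 1) − d = 10.
The code is NOT MDS (slack = 10 > 0).
Description: the claimed parameters are [22, 2, 11]_3; such a code would be non-MDS.


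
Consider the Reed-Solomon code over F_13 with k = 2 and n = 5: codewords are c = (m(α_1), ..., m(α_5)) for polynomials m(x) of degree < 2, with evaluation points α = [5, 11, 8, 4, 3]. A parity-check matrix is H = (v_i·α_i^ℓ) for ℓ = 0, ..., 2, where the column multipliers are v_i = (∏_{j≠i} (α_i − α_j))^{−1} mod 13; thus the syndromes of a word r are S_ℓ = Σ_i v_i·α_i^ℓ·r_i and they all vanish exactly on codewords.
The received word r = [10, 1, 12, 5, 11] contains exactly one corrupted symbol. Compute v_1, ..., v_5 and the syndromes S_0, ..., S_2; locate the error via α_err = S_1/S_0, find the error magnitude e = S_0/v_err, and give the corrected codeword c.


S = (12, 10, 4), error at position 5, error magnitude e = 11, c = [10, 1, 12, 5, 0].

Step 1: column multipliers v_i = (∏_{j≠i}(α_i − α_j))^{−1} mod 13.
  i = 1 (α = 5): (5−11)(5−8)(5−4)(5−3) = (−6)·(−3)·1·2 = 36 ≡ 10, so v_1 = 10^{−1} = 4 (mod 13).
  i = 2 (α = 11): (11−5)(11−8)(11−4)(11−3) = 6·3·7·8 = 1008 ≡ 7, so v_2 = 7^{−1} = 2 (mod 13).
  i = 3 (α = 8): (8−5)(8−11)(8−4)(8−3) = 3·(−3)·4·5 = −180 ≡ 2, so v_3 = 2^{−1} = 7 (mod 13).
  i = 4 (α = 4): (4−5)(4−11)(4−8)(4−3) = (−1)·(−7)·(−4)·1 = −28 ≡ 11, so v_4 = 11^{−1} = 6 (mod 13).
  i = 5 (α = 3): (3−5)(3−11)(3−8)(3−4) = (−2)·(−8)·(−5)·(−1) = 80 ≡ 2, so v_5 = 2^{−1} = 7 (mod 13).
  v = [4, 2, 7, 6, 7].
Step 2: syndromes of r = [10, 1, 12, 5, 11] (all sums mod 13).
  S_0 = Σ v_i r_i = 4·10 + 2·1 + 7·12 + 6·5 + 7·11 = 233 ≡ 12.
  S_1 = Σ v_i α_i r_i = 4·5·10 + 2·11·1 + 7·8·12 + 6·4·5 + 7·3·11 = 1245 ≡ 10.
  α_i^2 mod 13 = [12, 4, 12, 3, 9].
  S_2 = Σ v_i α_i^2 r_i = 4·12·10 + 2·4·1 + 7·12·12 + 6·3·5 + 7·9·11 = 2279 ≡ 4.
  S = (12, 10, 4) ≠ 0, so r is not a codeword (an error is present).
Step 3: locate the error. For a single error e at position i, S_ℓ = v_i·e·α_i^ℓ, so α_err = S_1/S_0.
  S_0^{−1} = 12^{−1} = 12 (mod 13), so α_err = 10·12 = 120 ≡ 3 = α_5. Error position i = 5.
  Consistency check: S_2/S_1 = 4·4 = 16 ≡ 3 = α_err ✓ (single-error assumption holds).
Step 4: error magnitude e = S_0/v_5 = S_0·∏_{j≠5}(α_5 − α_j) = 12·2 = 24 ≡ 11 (mod 13).
Step 5: correct position 5: c_5 = r_5 − e = 11 − 11 ≡ 0 (mod 13). Hence c = [10, 1, 12, 5, 0].
  Check: interpolating c through the α_i gives m(x) = 11 + 5·x (degree < 2) with m(α_i) = c_i for every i, so c is indeed a codeword.


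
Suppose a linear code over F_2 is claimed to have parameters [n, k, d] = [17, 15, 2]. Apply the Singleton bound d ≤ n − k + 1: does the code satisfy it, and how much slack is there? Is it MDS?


Singleton RHS = n − k + 1 = 3, slack = 1, bound satisfied, not MDS.

Singleton bound: d ≤ n − k + 1.
Here n = 17, k = 15, so n − k + 1 = 3.
Given d = 2, check d ≤ 3: YES.
Slack = (n − k + 1) − d = 1.
The code is NOT MDS (slack = 1 > 0).
Description: the claimed parameters are [17, 15, 2]_2; such a code would be non-MDS.


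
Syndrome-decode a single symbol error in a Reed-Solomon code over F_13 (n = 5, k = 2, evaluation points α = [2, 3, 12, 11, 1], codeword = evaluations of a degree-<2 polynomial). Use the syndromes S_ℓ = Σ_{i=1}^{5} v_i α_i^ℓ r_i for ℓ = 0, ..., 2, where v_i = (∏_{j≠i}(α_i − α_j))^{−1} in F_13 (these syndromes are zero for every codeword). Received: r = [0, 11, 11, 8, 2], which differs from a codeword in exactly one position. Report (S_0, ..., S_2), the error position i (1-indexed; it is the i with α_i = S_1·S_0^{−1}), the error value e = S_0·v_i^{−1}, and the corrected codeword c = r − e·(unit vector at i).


S = (9, 4, 9), error at position 3, error magnitude e = 5, c = [0, 11, 6, 8, 2].

Step 1: column multipliers v_i = (∏_{j≠i}(α_i − α_j))^{−1} mod 13.
  i = 1 (α = 2): (2−3)(2−12)(2−11)(2−1) = (−1)·(−10)·(−9)·1 = −90 ≡ 1, so v_1 = 1^{−1} = 1 (mod 13).
  i = 2 (α = 3): (3−2)(3−12)(3−11)(3−1) = 1·(−9)·(−8)·2 = 144 ≡ 1, so v_2 = 1^{−1} = 1 (mod 13).
  i = 3 (α = 12): (12−2)(12−3)(12−11)(12−1) = 10·9·1·11 = 990 ≡ 2, so v_3 = 2^{−1} = 7 (mod 13).
  i = 4 (α = 11): (11−2)(11−3)(11−12)(11−1) = 9·8·(−1)·10 = −720 ≡ 8, so v_4 = 8^{−1} = 5 (mod 13).
  i = 5 (α = 1): (1−2)(1−3)(1−12)(1−11) = (−1)·(−2)·(−11)·(−10) = 220 ≡ 12, so v_5 = 12^{−1} = 12 (mod 13).
  v = [1, 1, 7, 5, 12].
Step 2: syndromes of r = [0, 11, 11, 8, 2] (all sums mod 13).
  S_0 = Σ v_i r_i = 1·0 + 1·11 + 7·11 + 5·8 + 12·2 = 152 ≡ 9.
  S_1 = Σ v_i α_i r_i = 1·2·0 + 1·3·11 + 7·12·11 + 5·11·8 + 12·1·2 = 1421 ≡ 4.
  α_i^2 mod 13 = [4, 9, 1, 4, 1].
  S_2 = Σ v_i α_i^2 r_i = 1·4·0 + 1·9·11 + 7·1·11 + 5·4·8 + 12·1·2 = 360 ≡ 9.
  S = (9, 4, 9) ≠ 0, so r is not a codeword (an error is present).
Step 3: locate the error. For a single error e at position i, S_ℓ = v_i·e·α_i^ℓ, so α_err = S_1/S_0.
  S_0^{−1} = 9^{−1} = 3 (mod 13), so α_err = 4·3 = 12 ≡ 12 = α_3. Error position i = 3.
  Consistency check: S_2/S_1 = 9·10 = 90 ≡ 12 = α_err ✓ (single-error assumption holds).
Step 4: error magnitude e = S_0/v_3 = S_0·∏_{j≠3}(α_3 − α_j) = 9·2 = 18 ≡ 5 (mod 13).
Step 5: correct position 3: c_3 = r_3 − e = 11 − 5 ≡ 6 (mod 13). Hence c = [0, 11, 6, 8, 2].
  Check: interpolating c through the α_i gives m(x) = 4 + 11·x (degree < 2) with m(α_i) = c_i for every i, so c is indeed a codeword.


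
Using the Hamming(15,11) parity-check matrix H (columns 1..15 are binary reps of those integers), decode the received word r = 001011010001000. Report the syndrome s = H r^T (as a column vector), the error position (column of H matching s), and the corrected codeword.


s = (0, 1, 0, 0)^T, error position = 4, corrected codeword c = 001111010001000

Compute s = H r^T mod 2 one row at a time:
  s_1 = 1 + 0 + 0 + 0 + 1 + 0 + 0 + 0 = 2 ≡ 0 (mod 2).
  s_2 = 0 + 1 + 1 + 0 + 1 + 0 + 0 + 0 = 3 ≡ 1 (mod 2).
  s_3 = 0 + 1 + 1 + 0 + 0 + 0 + 0 + 0 = 2 ≡ 0 (mod 2).
  s_4 = 0 + 1 + 1 + 0 + 0 + 0 + 0 + 0 = 2 ≡ 0 (mod 2).
s = (0, 1, 0, 0)^T — this equals column 4 of H (binary 0100), so error is at position 4.
Correct: flip bit 4 of r = 001011010001000 to get c = 001111010001000.


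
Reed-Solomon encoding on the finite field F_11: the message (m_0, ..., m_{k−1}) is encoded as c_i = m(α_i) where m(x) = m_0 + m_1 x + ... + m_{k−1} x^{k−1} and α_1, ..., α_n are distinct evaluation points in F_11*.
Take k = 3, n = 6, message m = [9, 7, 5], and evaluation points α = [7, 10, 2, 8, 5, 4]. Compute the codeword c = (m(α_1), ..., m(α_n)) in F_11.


c = [6, 7, 10, 0, 4, 7]

Message polynomial: m(x) = 9 + 7·x + 5·x^2 (mod 11).
For each evaluation point α_i, compute m(α_i) mod 11:
  α_1 = 7: Horner steps 5 → 9 → 6, so m(7) = 6.
  α_2 = 10: Horner steps 5 → 2 → 7, so m(10) = 7.
  α_3 = 2: Horner steps 5 → 6 → 10, so m(2) = 10.
  α_4 = 8: Horner steps 5 → 3 → 0, so m(8) = 0.
  α_5 = 5: Horner steps 5 → 10 → 4, so m(5) = 4.
  α_6 = 4: Horner steps 5 → 5 → 7, so m(4) = 7.
Codeword c = [6, 7, 10, 0, 4, 7] ∈ F_11^6.


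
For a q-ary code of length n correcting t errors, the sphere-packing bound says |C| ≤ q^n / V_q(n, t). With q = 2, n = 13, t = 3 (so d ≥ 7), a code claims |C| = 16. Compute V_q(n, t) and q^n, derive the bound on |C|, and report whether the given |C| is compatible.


V_q(n, t) = 378, q^n = 8192, Hamming bound = 21, |C| = 16 ≤ bound (satisfied).

Step 1: Compute V_q(n, t) = Σ_{j=0}^3 C(n, j) (q−1)^j.
  j = 0: C(13,0)·(1)^0 = 1·1 = 1.
  j = 1: C(13,1)·(1)^1 = 13·1 = 13.
  j = 2: C(13,2)·(1)^2 = 78·1 = 78.
  j = 3: C(13,3)·(1)^3 = 286·1 = 286.
  V_q(n, t) = 1 + 13 + 78 + 286 = 378.
Step 2: q^n = 2^13 = 8192.
Step 3: Hamming bound ⌊q^n / V_q(n,t)⌋ = ⌊8192/378⌋ = 21.
Step 4: Compare |C| = 16 to 21: satisfied.
The claimed |C| lies below the Hamming bound.


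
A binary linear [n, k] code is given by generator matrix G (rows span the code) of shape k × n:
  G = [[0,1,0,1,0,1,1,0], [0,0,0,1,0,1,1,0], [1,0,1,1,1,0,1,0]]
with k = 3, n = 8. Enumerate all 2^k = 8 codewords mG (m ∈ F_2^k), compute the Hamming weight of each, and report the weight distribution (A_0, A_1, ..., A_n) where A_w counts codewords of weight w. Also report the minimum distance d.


Weight distribution: A_0 = 1, A_1 = 1, A_3 = 1, A_4 = 2, A_5 = 2, A_6 = 1. Minimum distance d = 1.

Enumerate all 2^3 = 8 messages m ∈ F_2^3.
For each, compute codeword c = mG in F_2^8, then tally its weight.
  m = 000 → c = 00000000, weight = 0.
  m = 100 → c = 01010110, weight = 4.
  m = 010 → c = 00010110, weight = 3.
  m = 110 → c = 01000000, weight = 1.
  m = 001 → c = 10111010, weight = 5.
  m = 101 → c = 11101100, weight = 5.
  m = 011 → c = 10101100, weight = 4.
  m = 111 → c = 11111010, weight = 6.
Tally weights:
  weight 0: 1 codewords.
  weight 1: 1 codewords.
  weight 3: 1 codewords.
  weight 4: 2 codewords.
  weight 5: 2 codewords.
  weight 6: 1 codewords.
Minimum distance d = smallest w > 0 with A_w > 0 = 1.
Sanity: Σ A_w = 8 = 2^3 = 8 ✓.


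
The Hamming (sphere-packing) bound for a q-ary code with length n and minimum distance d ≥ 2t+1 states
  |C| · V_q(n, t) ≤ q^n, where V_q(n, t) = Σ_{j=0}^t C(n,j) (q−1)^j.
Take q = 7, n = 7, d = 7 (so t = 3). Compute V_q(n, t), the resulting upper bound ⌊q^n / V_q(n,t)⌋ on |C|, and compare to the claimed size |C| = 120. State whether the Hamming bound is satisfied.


V_q(n, t) = 8359, q^n = 823543, Hamming bound = 98, |C| = 120 > bound (violated).

Step 1: Compute V_q(n, t) = Σ_{j=0}^3 C(n, j) (q−1)^j.
  j = 0: C(7,0)·(6)^0 = 1·1 = 1.
  j = 1: C(7,1)·(6)^1 = 7·6 = 42.
  j = 2: C(7,2)·(6)^2 = 21·36 = 756.
  j = 3: C(7,3)·(6)^3 = 35·216 = 7560.
  V_q(n, t) = 1 + 42 + 756 + 7560 = 8359.
Step 2: q^n = 7^7 = 823543.
Step 3: Hamming bound ⌊q^n / V_q(n,t)⌋ = ⌊823543/8359⌋ = 98.
Step 4: Compare |C| = 120 to 98: violated.
The claimed |C| lies above the Hamming bound, so no 7-ary code of length 7 with d ≥ 7 can have 120 codewords.


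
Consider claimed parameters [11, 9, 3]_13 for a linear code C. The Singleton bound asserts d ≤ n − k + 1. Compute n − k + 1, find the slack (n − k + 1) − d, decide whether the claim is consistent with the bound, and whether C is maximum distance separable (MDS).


Singleton RHS = n − k + 1 = 3, slack = 0, bound satisfied, MDS.

Singleton bound: d ≤ n − k + 1.
Here n = 11, k = 9, so n − k + 1 = 3.
Given d = 3, check d ≤ 3: YES.
Slack = (n − k + 1) − d = 0.
The code is MDS (slack = 0).
Description: the claimed parameters are [11, 9, 3]_13; such a code would be MDS (meets Singleton bound).


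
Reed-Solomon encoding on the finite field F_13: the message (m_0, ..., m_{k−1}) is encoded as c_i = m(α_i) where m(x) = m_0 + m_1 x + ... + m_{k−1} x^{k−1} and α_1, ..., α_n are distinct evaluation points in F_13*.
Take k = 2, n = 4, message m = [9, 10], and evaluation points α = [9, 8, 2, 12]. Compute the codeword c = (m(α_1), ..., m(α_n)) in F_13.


c = [8, 11, 3, 12]

Message polynomial: m(x) = 9 + 10·x (mod 13).
For each evaluation point α_i, compute m(α_i) mod 13:
  α_1 = 9: Horner steps 10 → 8, so m(9) = 8.
  α_2 = 8: Horner steps 10 → 11, so m(8) = 11.
  α_3 = 2: Horner steps 10 → 3, so m(2) = 3.
  α_4 = 12: Horner steps 10 → 12, so m(12) = 12.
Codeword c = [8, 11, 3, 12] ∈ F_13^4.


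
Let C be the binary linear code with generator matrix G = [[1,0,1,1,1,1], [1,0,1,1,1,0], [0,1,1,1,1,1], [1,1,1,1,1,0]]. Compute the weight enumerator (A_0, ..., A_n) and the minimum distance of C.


Weight distribution: A_0 = 1, A_1 = 3, A_2 = 3, A_3 = 2, A_4 = 3, A_5 = 3, A_6 = 1. Minimum distance d = 1.

Enumerate all 2^4 = 16 messages m ∈ F_2^4.
For each, compute codeword c = mG in F_2^6, then tally its weight.
  m = 0000 → c = 000000, weight = 0.
  m = 1000 → c = 101111, weight = 5.
  m = 0100 → c = 101110, weight = 4.
  m = 1100 → c = 000001, weight = 1.
  m = 0010 → c = 011111, weight = 5.
  m = 1010 → c = 110000, weight = 2.
  m = 0110 → c = 110001, weight = 3.
  m = 1110 → c = 011110, weight = 4.
  m = 0001 → c = 111110, weight = 5.
  m = 1001 → c = 010001, weight = 2.
  m = 0101 → c = 010000, weight = 1.
  m = 1101 → c = 111111, weight = 6.
  m = 0011 → c = 100001, weight = 2.
  m = 1011 → c = 001110, weight = 3.
  m = 0111 → c = 001111, weight = 4.
  m = 1111 → c = 100000, weight = 1.
Tally weights:
  weight 0: 1 codewords.
  weight 1: 3 codewords.
  weight 2: 3 codewords.
  weight 3: 2 codewords.
  weight 4: 3 codewords.
  weight 5: 3 codewords.
  weight 6: 1 codewords.
Minimum distance d = smallest w > 0 with A_w > 0 = 1.
Sanity: Σ A_w = 16 = 2^4 = 16 ✓.


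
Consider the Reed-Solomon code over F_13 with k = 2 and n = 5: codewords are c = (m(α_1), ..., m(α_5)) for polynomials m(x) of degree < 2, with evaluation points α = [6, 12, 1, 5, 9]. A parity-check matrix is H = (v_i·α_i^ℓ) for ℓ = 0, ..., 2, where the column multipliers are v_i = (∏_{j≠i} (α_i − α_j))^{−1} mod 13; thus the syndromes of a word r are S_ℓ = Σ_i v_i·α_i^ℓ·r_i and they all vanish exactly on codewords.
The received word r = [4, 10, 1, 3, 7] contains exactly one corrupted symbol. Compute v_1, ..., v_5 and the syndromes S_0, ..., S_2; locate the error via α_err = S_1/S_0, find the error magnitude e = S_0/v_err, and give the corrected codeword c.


S = (3, 3, 3), error at position 3, error magnitude e = 2, c = [4, 10, 12, 3, 7].

Step 1: column multipliers v_i = (∏_{j≠i}(α_i − α_j))^{−1} mod 13.
  i = 1 (α = 6): (6−12)(6−1)(6−5)(6−9) = (−6)·5·1·(−3) = 90 ≡ 12, so v_1 = 12^{−1} = 12 (mod 13).
  i = 2 (α = 12): (12−6)(12−1)(12−5)(12−9) = 6·11·7·3 = 1386 ≡ 8, so v_2 = 8^{−1} = 5 (mod 13).
  i = 3 (α = 1): (1−6)(1−12)(1−5)(1−9) = (−5)·(−11)·(−4)·(−8) = 1760 ≡ 5, so v_3 = 5^{−1} = 8 (mod 13).
  i = 4 (α = 5): (5−6)(5−12)(5−1)(5−9) = (−1)·(−7)·4·(−4) = −112 ≡ 5, so v_4 = 5^{−1} = 8 (mod 13).
  i = 5 (α = 9): (9−6)(9−12)(9−1)(9−5) = 3·(−3)·8·4 = −288 ≡ 11, so v_5 = 11^{−1} = 6 (mod 13).
  v = [12, 5, 8, 8, 6].
Step 2: syndromes of r = [4, 10, 1, 3, 7] (all sums mod 13).
  S_0 = Σ v_i r_i = 12·4 + 5·10 + 8·1 + 8·3 + 6·7 = 172 ≡ 3.
  S_1 = Σ v_i α_i r_i = 12·6·4 + 5·12·10 + 8·1·1 + 8·5·3 + 6·9·7 = 1394 ≡ 3.
  α_i^2 mod 13 = [10, 1, 1, 12, 3].
  S_2 = Σ v_i α_i^2 r_i = 12·10·4 + 5·1·10 + 8·1·1 + 8·12·3 + 6·3·7 = 952 ≡ 3.
  S = (3, 3, 3) ≠ 0, so r is not a codeword (an error is present).
Step 3: locate the error. For a single error e at position i, S_ℓ = v_i·e·α_i^ℓ, so α_err = S_1/S_0.
  S_0^{−1} = 3^{−1} = 9 (mod 13), so α_err = 3·9 = 27 ≡ 1 = α_3. Error position i = 3.
  Consistency check: S_2/S_1 = 3·9 = 27 ≡ 1 = α_err ✓ (single-error assumption holds).
Step 4: error magnitude e = S_0/v_3 = S_0·∏_{j≠3}(α_3 − α_j) = 3·5 = 15 ≡ 2 (mod 13).
Step 5: correct position 3: c_3 = r_3 − e = 1 − 2 ≡ 12 (mod 13). Hence c = [4, 10, 12, 3, 7].
  Check: interpolating c through the α_i gives m(x) = 11 + 1·x (degree < 2) with m(α_i) = c_i for every i, so c is indeed a codeword.
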